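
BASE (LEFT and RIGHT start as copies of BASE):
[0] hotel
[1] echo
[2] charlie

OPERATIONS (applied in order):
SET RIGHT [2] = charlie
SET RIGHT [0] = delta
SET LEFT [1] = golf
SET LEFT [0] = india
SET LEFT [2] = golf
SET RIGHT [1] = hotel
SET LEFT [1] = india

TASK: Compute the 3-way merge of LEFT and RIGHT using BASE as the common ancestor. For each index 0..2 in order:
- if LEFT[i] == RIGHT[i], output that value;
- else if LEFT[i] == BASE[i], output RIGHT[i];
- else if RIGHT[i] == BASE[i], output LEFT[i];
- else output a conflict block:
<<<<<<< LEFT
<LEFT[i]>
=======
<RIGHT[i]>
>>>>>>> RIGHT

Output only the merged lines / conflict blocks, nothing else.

Final LEFT:  [india, india, golf]
Final RIGHT: [delta, hotel, charlie]
i=0: BASE=hotel L=india R=delta all differ -> CONFLICT
i=1: BASE=echo L=india R=hotel all differ -> CONFLICT
i=2: L=golf, R=charlie=BASE -> take LEFT -> golf

Answer: <<<<<<< LEFT
india
=======
delta
>>>>>>> RIGHT
<<<<<<< LEFT
india
=======
hotel
>>>>>>> RIGHT
golf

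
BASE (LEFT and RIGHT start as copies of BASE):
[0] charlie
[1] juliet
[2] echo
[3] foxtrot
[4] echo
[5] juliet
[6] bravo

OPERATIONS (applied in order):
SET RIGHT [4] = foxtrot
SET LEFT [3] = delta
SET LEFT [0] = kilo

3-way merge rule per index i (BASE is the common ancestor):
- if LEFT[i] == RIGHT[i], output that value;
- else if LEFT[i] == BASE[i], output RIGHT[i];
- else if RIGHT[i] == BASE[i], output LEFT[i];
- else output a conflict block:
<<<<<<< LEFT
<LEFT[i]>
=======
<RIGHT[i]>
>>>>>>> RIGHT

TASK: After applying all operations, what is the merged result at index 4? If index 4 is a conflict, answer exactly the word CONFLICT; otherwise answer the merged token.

Answer: foxtrot

Derivation:
Final LEFT:  [kilo, juliet, echo, delta, echo, juliet, bravo]
Final RIGHT: [charlie, juliet, echo, foxtrot, foxtrot, juliet, bravo]
i=0: L=kilo, R=charlie=BASE -> take LEFT -> kilo
i=1: L=juliet R=juliet -> agree -> juliet
i=2: L=echo R=echo -> agree -> echo
i=3: L=delta, R=foxtrot=BASE -> take LEFT -> delta
i=4: L=echo=BASE, R=foxtrot -> take RIGHT -> foxtrot
i=5: L=juliet R=juliet -> agree -> juliet
i=6: L=bravo R=bravo -> agree -> bravo
Index 4 -> foxtrot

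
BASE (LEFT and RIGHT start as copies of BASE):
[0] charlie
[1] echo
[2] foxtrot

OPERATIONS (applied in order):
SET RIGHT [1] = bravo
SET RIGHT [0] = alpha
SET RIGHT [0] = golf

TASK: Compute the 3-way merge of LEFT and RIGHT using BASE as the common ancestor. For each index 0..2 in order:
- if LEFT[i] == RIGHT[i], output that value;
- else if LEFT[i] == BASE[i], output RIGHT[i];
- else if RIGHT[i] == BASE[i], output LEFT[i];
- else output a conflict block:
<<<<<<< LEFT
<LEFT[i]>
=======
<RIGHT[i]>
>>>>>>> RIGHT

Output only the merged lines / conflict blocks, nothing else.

Final LEFT:  [charlie, echo, foxtrot]
Final RIGHT: [golf, bravo, foxtrot]
i=0: L=charlie=BASE, R=golf -> take RIGHT -> golf
i=1: L=echo=BASE, R=bravo -> take RIGHT -> bravo
i=2: L=foxtrot R=foxtrot -> agree -> foxtrot

Answer: golf
bravo
foxtrot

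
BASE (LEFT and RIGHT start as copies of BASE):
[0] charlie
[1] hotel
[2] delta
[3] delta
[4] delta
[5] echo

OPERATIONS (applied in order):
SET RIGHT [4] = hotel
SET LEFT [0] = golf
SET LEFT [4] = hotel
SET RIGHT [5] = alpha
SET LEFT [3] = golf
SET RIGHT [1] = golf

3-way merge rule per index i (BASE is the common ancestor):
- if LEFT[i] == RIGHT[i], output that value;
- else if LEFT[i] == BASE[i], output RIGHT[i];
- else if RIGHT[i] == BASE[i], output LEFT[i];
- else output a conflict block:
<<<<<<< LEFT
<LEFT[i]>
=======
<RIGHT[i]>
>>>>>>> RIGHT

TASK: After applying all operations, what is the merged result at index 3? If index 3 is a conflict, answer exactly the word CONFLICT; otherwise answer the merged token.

Final LEFT:  [golf, hotel, delta, golf, hotel, echo]
Final RIGHT: [charlie, golf, delta, delta, hotel, alpha]
i=0: L=golf, R=charlie=BASE -> take LEFT -> golf
i=1: L=hotel=BASE, R=golf -> take RIGHT -> golf
i=2: L=delta R=delta -> agree -> delta
i=3: L=golf, R=delta=BASE -> take LEFT -> golf
i=4: L=hotel R=hotel -> agree -> hotel
i=5: L=echo=BASE, R=alpha -> take RIGHT -> alpha
Index 3 -> golf

Answer: golf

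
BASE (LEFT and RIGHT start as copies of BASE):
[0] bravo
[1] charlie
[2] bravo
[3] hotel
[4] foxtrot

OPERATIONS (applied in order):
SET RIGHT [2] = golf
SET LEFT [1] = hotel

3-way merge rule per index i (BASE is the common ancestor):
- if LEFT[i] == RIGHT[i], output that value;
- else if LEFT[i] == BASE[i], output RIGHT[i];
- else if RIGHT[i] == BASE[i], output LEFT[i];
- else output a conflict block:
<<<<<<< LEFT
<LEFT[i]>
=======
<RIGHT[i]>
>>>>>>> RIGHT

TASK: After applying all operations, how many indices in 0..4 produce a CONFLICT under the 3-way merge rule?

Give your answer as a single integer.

Final LEFT:  [bravo, hotel, bravo, hotel, foxtrot]
Final RIGHT: [bravo, charlie, golf, hotel, foxtrot]
i=0: L=bravo R=bravo -> agree -> bravo
i=1: L=hotel, R=charlie=BASE -> take LEFT -> hotel
i=2: L=bravo=BASE, R=golf -> take RIGHT -> golf
i=3: L=hotel R=hotel -> agree -> hotel
i=4: L=foxtrot R=foxtrot -> agree -> foxtrot
Conflict count: 0

Answer: 0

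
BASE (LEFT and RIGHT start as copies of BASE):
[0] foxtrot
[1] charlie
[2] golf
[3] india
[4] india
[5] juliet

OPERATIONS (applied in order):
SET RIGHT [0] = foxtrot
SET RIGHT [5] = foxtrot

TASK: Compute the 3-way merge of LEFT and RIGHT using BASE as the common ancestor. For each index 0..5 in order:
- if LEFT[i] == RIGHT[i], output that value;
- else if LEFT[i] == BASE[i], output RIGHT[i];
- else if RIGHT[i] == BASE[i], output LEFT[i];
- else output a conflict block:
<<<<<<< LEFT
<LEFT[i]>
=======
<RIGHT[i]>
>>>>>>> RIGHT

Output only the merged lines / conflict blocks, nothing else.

Answer: foxtrot
charlie
golf
india
india
foxtrot

Derivation:
Final LEFT:  [foxtrot, charlie, golf, india, india, juliet]
Final RIGHT: [foxtrot, charlie, golf, india, india, foxtrot]
i=0: L=foxtrot R=foxtrot -> agree -> foxtrot
i=1: L=charlie R=charlie -> agree -> charlie
i=2: L=golf R=golf -> agree -> golf
i=3: L=india R=india -> agree -> india
i=4: L=india R=india -> agree -> india
i=5: L=juliet=BASE, R=foxtrot -> take RIGHT -> foxtrot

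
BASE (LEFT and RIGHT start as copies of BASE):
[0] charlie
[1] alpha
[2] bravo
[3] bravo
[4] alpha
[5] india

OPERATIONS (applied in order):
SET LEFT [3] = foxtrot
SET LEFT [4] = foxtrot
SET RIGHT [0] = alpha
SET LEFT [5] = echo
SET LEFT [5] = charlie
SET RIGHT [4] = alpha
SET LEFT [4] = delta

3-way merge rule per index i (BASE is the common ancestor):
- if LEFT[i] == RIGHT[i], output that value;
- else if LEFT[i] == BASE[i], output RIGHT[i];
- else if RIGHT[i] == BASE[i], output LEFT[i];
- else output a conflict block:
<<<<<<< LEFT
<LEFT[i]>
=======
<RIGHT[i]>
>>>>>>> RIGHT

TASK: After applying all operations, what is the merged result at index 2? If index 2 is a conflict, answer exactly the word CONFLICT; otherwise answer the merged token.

Answer: bravo

Derivation:
Final LEFT:  [charlie, alpha, bravo, foxtrot, delta, charlie]
Final RIGHT: [alpha, alpha, bravo, bravo, alpha, india]
i=0: L=charlie=BASE, R=alpha -> take RIGHT -> alpha
i=1: L=alpha R=alpha -> agree -> alpha
i=2: L=bravo R=bravo -> agree -> bravo
i=3: L=foxtrot, R=bravo=BASE -> take LEFT -> foxtrot
i=4: L=delta, R=alpha=BASE -> take LEFT -> delta
i=5: L=charlie, R=india=BASE -> take LEFT -> charlie
Index 2 -> bravo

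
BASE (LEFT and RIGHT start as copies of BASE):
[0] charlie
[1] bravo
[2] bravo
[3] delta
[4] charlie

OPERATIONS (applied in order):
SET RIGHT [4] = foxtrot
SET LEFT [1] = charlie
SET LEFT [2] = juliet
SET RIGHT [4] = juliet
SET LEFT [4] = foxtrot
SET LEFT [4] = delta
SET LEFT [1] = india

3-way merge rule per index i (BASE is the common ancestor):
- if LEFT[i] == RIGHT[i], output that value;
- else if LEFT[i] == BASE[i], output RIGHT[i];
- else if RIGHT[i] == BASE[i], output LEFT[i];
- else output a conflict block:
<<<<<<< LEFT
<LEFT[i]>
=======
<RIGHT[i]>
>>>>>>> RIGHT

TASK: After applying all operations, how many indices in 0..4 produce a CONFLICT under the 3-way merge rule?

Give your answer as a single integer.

Final LEFT:  [charlie, india, juliet, delta, delta]
Final RIGHT: [charlie, bravo, bravo, delta, juliet]
i=0: L=charlie R=charlie -> agree -> charlie
i=1: L=india, R=bravo=BASE -> take LEFT -> india
i=2: L=juliet, R=bravo=BASE -> take LEFT -> juliet
i=3: L=delta R=delta -> agree -> delta
i=4: BASE=charlie L=delta R=juliet all differ -> CONFLICT
Conflict count: 1

Answer: 1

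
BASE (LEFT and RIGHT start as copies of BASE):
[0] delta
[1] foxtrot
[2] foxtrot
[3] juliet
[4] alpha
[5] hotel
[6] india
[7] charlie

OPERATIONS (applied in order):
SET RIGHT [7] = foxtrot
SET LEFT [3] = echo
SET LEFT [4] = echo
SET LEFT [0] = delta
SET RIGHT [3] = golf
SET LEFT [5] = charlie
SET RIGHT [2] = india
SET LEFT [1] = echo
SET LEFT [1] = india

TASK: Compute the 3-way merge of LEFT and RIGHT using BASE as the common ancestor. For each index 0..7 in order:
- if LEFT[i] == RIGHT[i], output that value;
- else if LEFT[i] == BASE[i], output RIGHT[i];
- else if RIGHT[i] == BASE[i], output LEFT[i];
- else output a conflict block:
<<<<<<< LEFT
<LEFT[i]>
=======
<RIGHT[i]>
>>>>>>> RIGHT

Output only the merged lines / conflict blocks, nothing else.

Answer: delta
india
india
<<<<<<< LEFT
echo
=======
golf
>>>>>>> RIGHT
echo
charlie
india
foxtrot

Derivation:
Final LEFT:  [delta, india, foxtrot, echo, echo, charlie, india, charlie]
Final RIGHT: [delta, foxtrot, india, golf, alpha, hotel, india, foxtrot]
i=0: L=delta R=delta -> agree -> delta
i=1: L=india, R=foxtrot=BASE -> take LEFT -> india
i=2: L=foxtrot=BASE, R=india -> take RIGHT -> india
i=3: BASE=juliet L=echo R=golf all differ -> CONFLICT
i=4: L=echo, R=alpha=BASE -> take LEFT -> echo
i=5: L=charlie, R=hotel=BASE -> take LEFT -> charlie
i=6: L=india R=india -> agree -> india
i=7: L=charlie=BASE, R=foxtrot -> take RIGHT -> foxtrot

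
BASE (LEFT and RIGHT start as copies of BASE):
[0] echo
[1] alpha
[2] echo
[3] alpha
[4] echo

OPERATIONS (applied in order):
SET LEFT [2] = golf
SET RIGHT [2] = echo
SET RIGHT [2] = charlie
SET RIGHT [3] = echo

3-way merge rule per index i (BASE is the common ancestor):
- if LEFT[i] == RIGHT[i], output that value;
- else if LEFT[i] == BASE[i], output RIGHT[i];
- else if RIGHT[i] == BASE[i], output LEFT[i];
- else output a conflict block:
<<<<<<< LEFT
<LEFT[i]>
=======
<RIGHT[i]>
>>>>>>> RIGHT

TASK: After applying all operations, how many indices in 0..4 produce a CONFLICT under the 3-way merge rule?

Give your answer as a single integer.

Answer: 1

Derivation:
Final LEFT:  [echo, alpha, golf, alpha, echo]
Final RIGHT: [echo, alpha, charlie, echo, echo]
i=0: L=echo R=echo -> agree -> echo
i=1: L=alpha R=alpha -> agree -> alpha
i=2: BASE=echo L=golf R=charlie all differ -> CONFLICT
i=3: L=alpha=BASE, R=echo -> take RIGHT -> echo
i=4: L=echo R=echo -> agree -> echo
Conflict count: 1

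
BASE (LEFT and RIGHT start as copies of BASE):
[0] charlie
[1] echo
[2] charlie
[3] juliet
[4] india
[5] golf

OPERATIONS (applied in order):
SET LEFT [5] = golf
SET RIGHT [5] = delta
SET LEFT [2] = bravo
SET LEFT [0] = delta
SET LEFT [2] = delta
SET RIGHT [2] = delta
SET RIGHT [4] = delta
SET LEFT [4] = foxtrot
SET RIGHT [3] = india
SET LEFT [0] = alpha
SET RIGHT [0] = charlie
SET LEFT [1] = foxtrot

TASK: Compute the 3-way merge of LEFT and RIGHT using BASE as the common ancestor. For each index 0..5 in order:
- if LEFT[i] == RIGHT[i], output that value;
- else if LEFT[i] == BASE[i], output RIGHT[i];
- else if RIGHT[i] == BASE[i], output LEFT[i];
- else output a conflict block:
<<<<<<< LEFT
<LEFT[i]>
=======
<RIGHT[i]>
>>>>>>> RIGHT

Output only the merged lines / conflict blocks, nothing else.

Final LEFT:  [alpha, foxtrot, delta, juliet, foxtrot, golf]
Final RIGHT: [charlie, echo, delta, india, delta, delta]
i=0: L=alpha, R=charlie=BASE -> take LEFT -> alpha
i=1: L=foxtrot, R=echo=BASE -> take LEFT -> foxtrot
i=2: L=delta R=delta -> agree -> delta
i=3: L=juliet=BASE, R=india -> take RIGHT -> india
i=4: BASE=india L=foxtrot R=delta all differ -> CONFLICT
i=5: L=golf=BASE, R=delta -> take RIGHT -> delta

Answer: alpha
foxtrot
delta
india
<<<<<<< LEFT
foxtrot
=======
delta
>>>>>>> RIGHT
delta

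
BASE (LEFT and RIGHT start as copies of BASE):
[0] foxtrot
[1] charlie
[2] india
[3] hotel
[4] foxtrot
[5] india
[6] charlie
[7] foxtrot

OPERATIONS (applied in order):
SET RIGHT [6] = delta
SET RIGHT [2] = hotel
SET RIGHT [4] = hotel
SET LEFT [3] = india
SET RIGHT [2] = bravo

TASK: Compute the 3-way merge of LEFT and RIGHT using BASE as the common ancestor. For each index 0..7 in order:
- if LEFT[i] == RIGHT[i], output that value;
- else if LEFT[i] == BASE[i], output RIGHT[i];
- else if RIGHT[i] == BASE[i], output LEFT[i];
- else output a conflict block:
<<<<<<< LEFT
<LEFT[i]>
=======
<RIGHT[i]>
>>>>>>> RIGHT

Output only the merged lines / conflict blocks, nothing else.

Final LEFT:  [foxtrot, charlie, india, india, foxtrot, india, charlie, foxtrot]
Final RIGHT: [foxtrot, charlie, bravo, hotel, hotel, india, delta, foxtrot]
i=0: L=foxtrot R=foxtrot -> agree -> foxtrot
i=1: L=charlie R=charlie -> agree -> charlie
i=2: L=india=BASE, R=bravo -> take RIGHT -> bravo
i=3: L=india, R=hotel=BASE -> take LEFT -> india
i=4: L=foxtrot=BASE, R=hotel -> take RIGHT -> hotel
i=5: L=india R=india -> agree -> india
i=6: L=charlie=BASE, R=delta -> take RIGHT -> delta
i=7: L=foxtrot R=foxtrot -> agree -> foxtrot

Answer: foxtrot
charlie
bravo
india
hotel
india
delta
foxtrot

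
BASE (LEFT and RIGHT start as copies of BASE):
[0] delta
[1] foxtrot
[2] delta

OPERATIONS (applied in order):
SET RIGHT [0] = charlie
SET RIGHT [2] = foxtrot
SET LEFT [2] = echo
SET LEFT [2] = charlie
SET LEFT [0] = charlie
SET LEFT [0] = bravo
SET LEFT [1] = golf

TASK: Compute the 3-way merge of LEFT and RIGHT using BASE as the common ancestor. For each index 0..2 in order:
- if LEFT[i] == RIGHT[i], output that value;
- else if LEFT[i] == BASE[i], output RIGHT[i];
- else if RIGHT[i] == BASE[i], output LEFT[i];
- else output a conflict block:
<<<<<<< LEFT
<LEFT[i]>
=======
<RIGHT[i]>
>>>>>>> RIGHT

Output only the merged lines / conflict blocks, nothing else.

Final LEFT:  [bravo, golf, charlie]
Final RIGHT: [charlie, foxtrot, foxtrot]
i=0: BASE=delta L=bravo R=charlie all differ -> CONFLICT
i=1: L=golf, R=foxtrot=BASE -> take LEFT -> golf
i=2: BASE=delta L=charlie R=foxtrot all differ -> CONFLICT

Answer: <<<<<<< LEFT
bravo
=======
charlie
>>>>>>> RIGHT
golf
<<<<<<< LEFT
charlie
=======
foxtrot
>>>>>>> RIGHT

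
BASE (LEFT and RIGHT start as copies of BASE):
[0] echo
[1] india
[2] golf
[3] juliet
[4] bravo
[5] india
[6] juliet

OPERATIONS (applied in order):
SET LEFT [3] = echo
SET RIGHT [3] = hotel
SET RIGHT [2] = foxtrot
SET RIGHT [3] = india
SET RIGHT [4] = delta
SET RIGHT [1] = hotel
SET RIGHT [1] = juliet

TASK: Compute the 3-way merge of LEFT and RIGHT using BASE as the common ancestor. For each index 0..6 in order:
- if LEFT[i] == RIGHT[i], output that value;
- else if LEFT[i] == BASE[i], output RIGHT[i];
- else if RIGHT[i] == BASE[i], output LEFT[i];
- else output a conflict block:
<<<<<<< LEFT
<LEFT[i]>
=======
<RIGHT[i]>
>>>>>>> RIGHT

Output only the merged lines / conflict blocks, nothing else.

Final LEFT:  [echo, india, golf, echo, bravo, india, juliet]
Final RIGHT: [echo, juliet, foxtrot, india, delta, india, juliet]
i=0: L=echo R=echo -> agree -> echo
i=1: L=india=BASE, R=juliet -> take RIGHT -> juliet
i=2: L=golf=BASE, R=foxtrot -> take RIGHT -> foxtrot
i=3: BASE=juliet L=echo R=india all differ -> CONFLICT
i=4: L=bravo=BASE, R=delta -> take RIGHT -> delta
i=5: L=india R=india -> agree -> india
i=6: L=juliet R=juliet -> agree -> juliet

Answer: echo
juliet
foxtrot
<<<<<<< LEFT
echo
=======
india
>>>>>>> RIGHT
delta
india
juliet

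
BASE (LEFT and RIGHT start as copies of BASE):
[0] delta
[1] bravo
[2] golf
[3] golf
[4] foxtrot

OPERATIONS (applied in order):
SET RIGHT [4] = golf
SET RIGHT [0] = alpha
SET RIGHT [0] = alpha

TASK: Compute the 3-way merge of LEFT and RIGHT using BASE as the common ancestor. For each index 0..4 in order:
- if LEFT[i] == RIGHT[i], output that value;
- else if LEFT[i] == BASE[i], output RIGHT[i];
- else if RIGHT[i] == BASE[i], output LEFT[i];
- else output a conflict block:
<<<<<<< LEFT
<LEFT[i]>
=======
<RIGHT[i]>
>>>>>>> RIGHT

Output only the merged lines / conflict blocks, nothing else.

Final LEFT:  [delta, bravo, golf, golf, foxtrot]
Final RIGHT: [alpha, bravo, golf, golf, golf]
i=0: L=delta=BASE, R=alpha -> take RIGHT -> alpha
i=1: L=bravo R=bravo -> agree -> bravo
i=2: L=golf R=golf -> agree -> golf
i=3: L=golf R=golf -> agree -> golf
i=4: L=foxtrot=BASE, R=golf -> take RIGHT -> golf

Answer: alpha
bravo
golf
golf
golf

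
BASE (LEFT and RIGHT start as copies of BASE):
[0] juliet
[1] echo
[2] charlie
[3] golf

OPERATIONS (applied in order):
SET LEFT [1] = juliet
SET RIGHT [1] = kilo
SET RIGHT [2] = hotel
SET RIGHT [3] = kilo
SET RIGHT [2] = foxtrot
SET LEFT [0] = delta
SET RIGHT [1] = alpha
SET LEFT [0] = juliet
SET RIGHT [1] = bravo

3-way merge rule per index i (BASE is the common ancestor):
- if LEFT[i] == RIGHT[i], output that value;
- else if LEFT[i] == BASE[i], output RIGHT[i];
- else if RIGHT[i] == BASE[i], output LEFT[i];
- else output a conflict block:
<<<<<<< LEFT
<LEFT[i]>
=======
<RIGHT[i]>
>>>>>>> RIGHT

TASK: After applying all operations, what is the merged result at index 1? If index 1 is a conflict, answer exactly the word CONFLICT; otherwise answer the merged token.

Final LEFT:  [juliet, juliet, charlie, golf]
Final RIGHT: [juliet, bravo, foxtrot, kilo]
i=0: L=juliet R=juliet -> agree -> juliet
i=1: BASE=echo L=juliet R=bravo all differ -> CONFLICT
i=2: L=charlie=BASE, R=foxtrot -> take RIGHT -> foxtrot
i=3: L=golf=BASE, R=kilo -> take RIGHT -> kilo
Index 1 -> CONFLICT

Answer: CONFLICT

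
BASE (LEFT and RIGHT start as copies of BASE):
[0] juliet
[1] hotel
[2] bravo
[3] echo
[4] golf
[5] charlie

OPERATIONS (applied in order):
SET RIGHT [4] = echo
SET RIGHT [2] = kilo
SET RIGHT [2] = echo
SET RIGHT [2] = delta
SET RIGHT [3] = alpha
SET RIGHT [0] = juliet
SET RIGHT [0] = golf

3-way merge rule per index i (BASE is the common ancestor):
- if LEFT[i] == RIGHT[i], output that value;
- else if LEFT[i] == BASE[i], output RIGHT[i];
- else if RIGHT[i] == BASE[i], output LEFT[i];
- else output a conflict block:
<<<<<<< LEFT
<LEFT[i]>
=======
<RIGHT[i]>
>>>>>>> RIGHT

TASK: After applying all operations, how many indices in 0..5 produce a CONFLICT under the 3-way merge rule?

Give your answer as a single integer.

Final LEFT:  [juliet, hotel, bravo, echo, golf, charlie]
Final RIGHT: [golf, hotel, delta, alpha, echo, charlie]
i=0: L=juliet=BASE, R=golf -> take RIGHT -> golf
i=1: L=hotel R=hotel -> agree -> hotel
i=2: L=bravo=BASE, R=delta -> take RIGHT -> delta
i=3: L=echo=BASE, R=alpha -> take RIGHT -> alpha
i=4: L=golf=BASE, R=echo -> take RIGHT -> echo
i=5: L=charlie R=charlie -> agree -> charlie
Conflict count: 0

Answer: 0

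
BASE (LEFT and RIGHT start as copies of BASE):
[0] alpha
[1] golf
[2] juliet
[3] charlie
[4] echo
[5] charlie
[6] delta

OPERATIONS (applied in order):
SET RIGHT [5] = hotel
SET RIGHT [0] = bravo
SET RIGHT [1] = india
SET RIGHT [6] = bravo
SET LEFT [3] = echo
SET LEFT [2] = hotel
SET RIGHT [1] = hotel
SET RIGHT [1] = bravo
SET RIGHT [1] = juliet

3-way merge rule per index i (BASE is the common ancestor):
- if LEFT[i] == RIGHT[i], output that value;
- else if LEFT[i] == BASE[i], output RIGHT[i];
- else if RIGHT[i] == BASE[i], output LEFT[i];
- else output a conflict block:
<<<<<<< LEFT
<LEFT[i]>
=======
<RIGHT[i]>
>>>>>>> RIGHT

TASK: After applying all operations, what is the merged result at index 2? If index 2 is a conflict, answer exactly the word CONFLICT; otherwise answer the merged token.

Final LEFT:  [alpha, golf, hotel, echo, echo, charlie, delta]
Final RIGHT: [bravo, juliet, juliet, charlie, echo, hotel, bravo]
i=0: L=alpha=BASE, R=bravo -> take RIGHT -> bravo
i=1: L=golf=BASE, R=juliet -> take RIGHT -> juliet
i=2: L=hotel, R=juliet=BASE -> take LEFT -> hotel
i=3: L=echo, R=charlie=BASE -> take LEFT -> echo
i=4: L=echo R=echo -> agree -> echo
i=5: L=charlie=BASE, R=hotel -> take RIGHT -> hotel
i=6: L=delta=BASE, R=bravo -> take RIGHT -> bravo
Index 2 -> hotel

Answer: hotel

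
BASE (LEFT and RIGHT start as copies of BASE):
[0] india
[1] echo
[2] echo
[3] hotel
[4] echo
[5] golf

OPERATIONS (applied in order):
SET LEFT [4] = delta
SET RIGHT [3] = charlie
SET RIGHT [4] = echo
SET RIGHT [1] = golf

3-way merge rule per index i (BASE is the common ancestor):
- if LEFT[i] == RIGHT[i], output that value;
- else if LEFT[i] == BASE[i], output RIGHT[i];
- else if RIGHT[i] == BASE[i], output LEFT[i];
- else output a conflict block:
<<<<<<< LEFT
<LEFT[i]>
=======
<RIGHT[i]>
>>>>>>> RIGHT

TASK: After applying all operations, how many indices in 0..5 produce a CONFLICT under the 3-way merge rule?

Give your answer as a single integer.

Final LEFT:  [india, echo, echo, hotel, delta, golf]
Final RIGHT: [india, golf, echo, charlie, echo, golf]
i=0: L=india R=india -> agree -> india
i=1: L=echo=BASE, R=golf -> take RIGHT -> golf
i=2: L=echo R=echo -> agree -> echo
i=3: L=hotel=BASE, R=charlie -> take RIGHT -> charlie
i=4: L=delta, R=echo=BASE -> take LEFT -> delta
i=5: L=golf R=golf -> agree -> golf
Conflict count: 0

Answer: 0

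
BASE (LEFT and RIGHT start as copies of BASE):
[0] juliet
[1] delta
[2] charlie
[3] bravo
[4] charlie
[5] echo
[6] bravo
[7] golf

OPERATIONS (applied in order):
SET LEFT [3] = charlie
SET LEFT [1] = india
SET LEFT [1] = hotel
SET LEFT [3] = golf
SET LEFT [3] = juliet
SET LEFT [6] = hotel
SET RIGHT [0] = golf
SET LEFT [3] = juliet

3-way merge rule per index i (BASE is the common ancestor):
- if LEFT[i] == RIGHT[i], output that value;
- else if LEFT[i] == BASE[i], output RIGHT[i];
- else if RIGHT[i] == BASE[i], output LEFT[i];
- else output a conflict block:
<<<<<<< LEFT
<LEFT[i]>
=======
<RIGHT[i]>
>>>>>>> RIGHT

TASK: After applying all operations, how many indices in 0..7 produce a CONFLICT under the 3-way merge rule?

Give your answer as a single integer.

Answer: 0

Derivation:
Final LEFT:  [juliet, hotel, charlie, juliet, charlie, echo, hotel, golf]
Final RIGHT: [golf, delta, charlie, bravo, charlie, echo, bravo, golf]
i=0: L=juliet=BASE, R=golf -> take RIGHT -> golf
i=1: L=hotel, R=delta=BASE -> take LEFT -> hotel
i=2: L=charlie R=charlie -> agree -> charlie
i=3: L=juliet, R=bravo=BASE -> take LEFT -> juliet
i=4: L=charlie R=charlie -> agree -> charlie
i=5: L=echo R=echo -> agree -> echo
i=6: L=hotel, R=bravo=BASE -> take LEFT -> hotel
i=7: L=golf R=golf -> agree -> golf
Conflict count: 0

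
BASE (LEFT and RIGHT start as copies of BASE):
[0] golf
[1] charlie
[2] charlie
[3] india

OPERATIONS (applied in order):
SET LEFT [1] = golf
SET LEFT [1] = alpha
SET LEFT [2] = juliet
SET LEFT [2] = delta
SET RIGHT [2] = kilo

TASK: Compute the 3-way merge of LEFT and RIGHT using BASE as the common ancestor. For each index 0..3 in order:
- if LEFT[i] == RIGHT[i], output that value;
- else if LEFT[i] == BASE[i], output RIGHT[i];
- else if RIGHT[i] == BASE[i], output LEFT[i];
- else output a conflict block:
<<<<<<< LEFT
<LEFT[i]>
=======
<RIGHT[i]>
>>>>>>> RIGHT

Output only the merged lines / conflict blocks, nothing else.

Answer: golf
alpha
<<<<<<< LEFT
delta
=======
kilo
>>>>>>> RIGHT
india

Derivation:
Final LEFT:  [golf, alpha, delta, india]
Final RIGHT: [golf, charlie, kilo, india]
i=0: L=golf R=golf -> agree -> golf
i=1: L=alpha, R=charlie=BASE -> take LEFT -> alpha
i=2: BASE=charlie L=delta R=kilo all differ -> CONFLICT
i=3: L=india R=india -> agree -> india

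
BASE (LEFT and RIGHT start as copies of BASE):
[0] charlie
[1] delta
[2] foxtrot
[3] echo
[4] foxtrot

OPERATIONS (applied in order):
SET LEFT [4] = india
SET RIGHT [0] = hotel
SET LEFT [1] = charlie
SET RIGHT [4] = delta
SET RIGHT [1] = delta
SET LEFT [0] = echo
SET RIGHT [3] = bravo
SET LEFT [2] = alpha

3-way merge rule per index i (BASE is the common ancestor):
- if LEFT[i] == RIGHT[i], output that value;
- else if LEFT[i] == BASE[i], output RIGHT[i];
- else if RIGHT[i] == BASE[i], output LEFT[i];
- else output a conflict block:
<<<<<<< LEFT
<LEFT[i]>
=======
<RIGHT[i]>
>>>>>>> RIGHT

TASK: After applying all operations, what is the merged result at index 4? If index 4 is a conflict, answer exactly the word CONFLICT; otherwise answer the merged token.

Final LEFT:  [echo, charlie, alpha, echo, india]
Final RIGHT: [hotel, delta, foxtrot, bravo, delta]
i=0: BASE=charlie L=echo R=hotel all differ -> CONFLICT
i=1: L=charlie, R=delta=BASE -> take LEFT -> charlie
i=2: L=alpha, R=foxtrot=BASE -> take LEFT -> alpha
i=3: L=echo=BASE, R=bravo -> take RIGHT -> bravo
i=4: BASE=foxtrot L=india R=delta all differ -> CONFLICT
Index 4 -> CONFLICT

Answer: CONFLICT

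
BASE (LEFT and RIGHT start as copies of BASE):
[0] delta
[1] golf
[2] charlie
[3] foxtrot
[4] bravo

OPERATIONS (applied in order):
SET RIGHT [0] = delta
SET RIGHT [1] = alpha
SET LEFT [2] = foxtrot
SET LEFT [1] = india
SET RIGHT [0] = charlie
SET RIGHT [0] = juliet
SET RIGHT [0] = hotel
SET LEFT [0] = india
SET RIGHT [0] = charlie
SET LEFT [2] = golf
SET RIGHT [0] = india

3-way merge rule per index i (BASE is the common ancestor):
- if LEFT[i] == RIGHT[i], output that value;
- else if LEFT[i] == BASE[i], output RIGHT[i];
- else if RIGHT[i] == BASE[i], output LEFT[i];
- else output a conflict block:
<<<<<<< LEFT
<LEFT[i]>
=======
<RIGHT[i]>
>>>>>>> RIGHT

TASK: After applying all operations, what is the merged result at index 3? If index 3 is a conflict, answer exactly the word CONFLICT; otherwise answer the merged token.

Answer: foxtrot

Derivation:
Final LEFT:  [india, india, golf, foxtrot, bravo]
Final RIGHT: [india, alpha, charlie, foxtrot, bravo]
i=0: L=india R=india -> agree -> india
i=1: BASE=golf L=india R=alpha all differ -> CONFLICT
i=2: L=golf, R=charlie=BASE -> take LEFT -> golf
i=3: L=foxtrot R=foxtrot -> agree -> foxtrot
i=4: L=bravo R=bravo -> agree -> bravo
Index 3 -> foxtrot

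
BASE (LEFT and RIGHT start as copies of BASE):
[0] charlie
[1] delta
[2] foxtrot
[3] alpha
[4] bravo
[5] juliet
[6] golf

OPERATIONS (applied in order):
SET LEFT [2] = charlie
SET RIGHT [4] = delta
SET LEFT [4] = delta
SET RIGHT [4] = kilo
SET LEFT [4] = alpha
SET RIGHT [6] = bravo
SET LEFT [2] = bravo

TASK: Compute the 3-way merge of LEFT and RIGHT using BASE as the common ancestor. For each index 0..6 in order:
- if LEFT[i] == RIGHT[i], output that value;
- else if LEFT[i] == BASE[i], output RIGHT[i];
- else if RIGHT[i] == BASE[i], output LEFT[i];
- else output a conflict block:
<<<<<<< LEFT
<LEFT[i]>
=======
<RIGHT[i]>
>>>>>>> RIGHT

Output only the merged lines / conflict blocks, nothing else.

Answer: charlie
delta
bravo
alpha
<<<<<<< LEFT
alpha
=======
kilo
>>>>>>> RIGHT
juliet
bravo

Derivation:
Final LEFT:  [charlie, delta, bravo, alpha, alpha, juliet, golf]
Final RIGHT: [charlie, delta, foxtrot, alpha, kilo, juliet, bravo]
i=0: L=charlie R=charlie -> agree -> charlie
i=1: L=delta R=delta -> agree -> delta
i=2: L=bravo, R=foxtrot=BASE -> take LEFT -> bravo
i=3: L=alpha R=alpha -> agree -> alpha
i=4: BASE=bravo L=alpha R=kilo all differ -> CONFLICT
i=5: L=juliet R=juliet -> agree -> juliet
i=6: L=golf=BASE, R=bravo -> take RIGHT -> bravo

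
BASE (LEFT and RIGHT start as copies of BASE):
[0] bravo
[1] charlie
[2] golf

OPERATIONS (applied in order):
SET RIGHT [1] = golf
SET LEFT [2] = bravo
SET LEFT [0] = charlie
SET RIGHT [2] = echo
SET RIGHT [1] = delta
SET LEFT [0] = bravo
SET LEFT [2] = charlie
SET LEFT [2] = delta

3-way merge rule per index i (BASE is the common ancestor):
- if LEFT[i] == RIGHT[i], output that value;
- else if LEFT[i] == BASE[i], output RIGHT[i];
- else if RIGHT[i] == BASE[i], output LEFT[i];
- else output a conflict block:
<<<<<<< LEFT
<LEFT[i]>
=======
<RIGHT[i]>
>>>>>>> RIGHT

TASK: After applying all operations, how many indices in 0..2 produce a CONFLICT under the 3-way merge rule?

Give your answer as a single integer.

Answer: 1

Derivation:
Final LEFT:  [bravo, charlie, delta]
Final RIGHT: [bravo, delta, echo]
i=0: L=bravo R=bravo -> agree -> bravo
i=1: L=charlie=BASE, R=delta -> take RIGHT -> delta
i=2: BASE=golf L=delta R=echo all differ -> CONFLICT
Conflict count: 1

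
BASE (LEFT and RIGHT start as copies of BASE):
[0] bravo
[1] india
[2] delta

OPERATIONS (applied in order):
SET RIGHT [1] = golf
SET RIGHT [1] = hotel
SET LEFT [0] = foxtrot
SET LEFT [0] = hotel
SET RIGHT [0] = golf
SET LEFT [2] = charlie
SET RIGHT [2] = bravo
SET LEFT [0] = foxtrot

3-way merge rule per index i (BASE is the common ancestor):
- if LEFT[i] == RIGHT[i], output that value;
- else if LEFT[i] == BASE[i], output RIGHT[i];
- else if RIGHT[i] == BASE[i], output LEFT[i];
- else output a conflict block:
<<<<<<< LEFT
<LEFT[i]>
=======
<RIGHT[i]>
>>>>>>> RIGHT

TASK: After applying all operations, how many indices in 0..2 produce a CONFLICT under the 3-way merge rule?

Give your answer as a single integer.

Answer: 2

Derivation:
Final LEFT:  [foxtrot, india, charlie]
Final RIGHT: [golf, hotel, bravo]
i=0: BASE=bravo L=foxtrot R=golf all differ -> CONFLICT
i=1: L=india=BASE, R=hotel -> take RIGHT -> hotel
i=2: BASE=delta L=charlie R=bravo all differ -> CONFLICT
Conflict count: 2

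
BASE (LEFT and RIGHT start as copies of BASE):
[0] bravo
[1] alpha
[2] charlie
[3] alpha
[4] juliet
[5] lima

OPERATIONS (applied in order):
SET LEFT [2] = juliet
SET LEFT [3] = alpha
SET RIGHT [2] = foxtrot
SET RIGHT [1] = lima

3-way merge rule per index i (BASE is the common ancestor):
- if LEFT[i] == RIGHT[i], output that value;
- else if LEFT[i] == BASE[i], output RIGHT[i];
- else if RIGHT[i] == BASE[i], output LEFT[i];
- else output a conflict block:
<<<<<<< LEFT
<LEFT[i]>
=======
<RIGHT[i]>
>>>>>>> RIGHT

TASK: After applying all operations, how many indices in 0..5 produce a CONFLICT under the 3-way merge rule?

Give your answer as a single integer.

Final LEFT:  [bravo, alpha, juliet, alpha, juliet, lima]
Final RIGHT: [bravo, lima, foxtrot, alpha, juliet, lima]
i=0: L=bravo R=bravo -> agree -> bravo
i=1: L=alpha=BASE, R=lima -> take RIGHT -> lima
i=2: BASE=charlie L=juliet R=foxtrot all differ -> CONFLICT
i=3: L=alpha R=alpha -> agree -> alpha
i=4: L=juliet R=juliet -> agree -> juliet
i=5: L=lima R=lima -> agree -> lima
Conflict count: 1

Answer: 1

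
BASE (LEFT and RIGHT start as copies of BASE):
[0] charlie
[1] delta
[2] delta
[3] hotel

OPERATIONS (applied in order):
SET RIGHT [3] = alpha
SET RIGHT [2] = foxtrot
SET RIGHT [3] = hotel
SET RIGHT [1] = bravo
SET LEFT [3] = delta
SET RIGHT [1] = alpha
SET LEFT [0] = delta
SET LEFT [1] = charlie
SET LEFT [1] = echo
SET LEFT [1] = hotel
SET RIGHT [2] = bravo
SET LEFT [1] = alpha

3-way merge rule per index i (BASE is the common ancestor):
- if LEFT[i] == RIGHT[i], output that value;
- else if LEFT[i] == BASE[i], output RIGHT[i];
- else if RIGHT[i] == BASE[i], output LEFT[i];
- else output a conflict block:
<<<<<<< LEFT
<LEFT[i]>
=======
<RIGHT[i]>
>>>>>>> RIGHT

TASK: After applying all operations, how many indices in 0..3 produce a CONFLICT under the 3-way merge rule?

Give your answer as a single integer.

Answer: 0

Derivation:
Final LEFT:  [delta, alpha, delta, delta]
Final RIGHT: [charlie, alpha, bravo, hotel]
i=0: L=delta, R=charlie=BASE -> take LEFT -> delta
i=1: L=alpha R=alpha -> agree -> alpha
i=2: L=delta=BASE, R=bravo -> take RIGHT -> bravo
i=3: L=delta, R=hotel=BASE -> take LEFT -> delta
Conflict count: 0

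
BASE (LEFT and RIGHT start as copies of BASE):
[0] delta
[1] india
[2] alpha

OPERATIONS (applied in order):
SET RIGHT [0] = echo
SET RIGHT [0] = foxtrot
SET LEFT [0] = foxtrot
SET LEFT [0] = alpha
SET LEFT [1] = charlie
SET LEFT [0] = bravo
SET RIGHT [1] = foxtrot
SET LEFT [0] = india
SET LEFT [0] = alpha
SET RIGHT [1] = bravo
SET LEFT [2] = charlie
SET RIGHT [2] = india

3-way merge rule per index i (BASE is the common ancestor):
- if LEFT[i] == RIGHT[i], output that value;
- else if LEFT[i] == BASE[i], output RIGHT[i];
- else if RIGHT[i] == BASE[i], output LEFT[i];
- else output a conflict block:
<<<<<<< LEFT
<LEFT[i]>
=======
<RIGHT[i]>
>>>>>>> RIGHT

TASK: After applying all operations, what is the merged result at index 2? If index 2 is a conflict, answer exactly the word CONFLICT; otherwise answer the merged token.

Answer: CONFLICT

Derivation:
Final LEFT:  [alpha, charlie, charlie]
Final RIGHT: [foxtrot, bravo, india]
i=0: BASE=delta L=alpha R=foxtrot all differ -> CONFLICT
i=1: BASE=india L=charlie R=bravo all differ -> CONFLICT
i=2: BASE=alpha L=charlie R=india all differ -> CONFLICT
Index 2 -> CONFLICT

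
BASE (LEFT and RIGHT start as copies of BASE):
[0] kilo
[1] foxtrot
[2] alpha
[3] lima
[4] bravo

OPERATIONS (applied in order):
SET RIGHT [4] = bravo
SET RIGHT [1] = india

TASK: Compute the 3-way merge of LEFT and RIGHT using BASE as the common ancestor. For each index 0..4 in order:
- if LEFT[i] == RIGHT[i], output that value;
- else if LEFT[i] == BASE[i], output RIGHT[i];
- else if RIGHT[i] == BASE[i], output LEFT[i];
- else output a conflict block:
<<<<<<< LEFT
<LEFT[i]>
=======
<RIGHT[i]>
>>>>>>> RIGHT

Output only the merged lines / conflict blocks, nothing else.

Answer: kilo
india
alpha
lima
bravo

Derivation:
Final LEFT:  [kilo, foxtrot, alpha, lima, bravo]
Final RIGHT: [kilo, india, alpha, lima, bravo]
i=0: L=kilo R=kilo -> agree -> kilo
i=1: L=foxtrot=BASE, R=india -> take RIGHT -> india
i=2: L=alpha R=alpha -> agree -> alpha
i=3: L=lima R=lima -> agree -> lima
i=4: L=bravo R=bravo -> agree -> bravo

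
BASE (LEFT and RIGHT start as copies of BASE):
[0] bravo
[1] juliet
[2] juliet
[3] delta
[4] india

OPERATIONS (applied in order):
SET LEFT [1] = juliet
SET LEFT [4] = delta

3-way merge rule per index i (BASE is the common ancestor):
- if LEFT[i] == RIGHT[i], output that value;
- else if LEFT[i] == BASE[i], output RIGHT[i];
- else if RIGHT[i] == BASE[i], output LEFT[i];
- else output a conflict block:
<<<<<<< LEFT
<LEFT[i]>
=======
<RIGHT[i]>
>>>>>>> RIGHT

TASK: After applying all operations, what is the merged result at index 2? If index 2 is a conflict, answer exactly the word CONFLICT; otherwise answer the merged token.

Final LEFT:  [bravo, juliet, juliet, delta, delta]
Final RIGHT: [bravo, juliet, juliet, delta, india]
i=0: L=bravo R=bravo -> agree -> bravo
i=1: L=juliet R=juliet -> agree -> juliet
i=2: L=juliet R=juliet -> agree -> juliet
i=3: L=delta R=delta -> agree -> delta
i=4: L=delta, R=india=BASE -> take LEFT -> delta
Index 2 -> juliet

Answer: juliet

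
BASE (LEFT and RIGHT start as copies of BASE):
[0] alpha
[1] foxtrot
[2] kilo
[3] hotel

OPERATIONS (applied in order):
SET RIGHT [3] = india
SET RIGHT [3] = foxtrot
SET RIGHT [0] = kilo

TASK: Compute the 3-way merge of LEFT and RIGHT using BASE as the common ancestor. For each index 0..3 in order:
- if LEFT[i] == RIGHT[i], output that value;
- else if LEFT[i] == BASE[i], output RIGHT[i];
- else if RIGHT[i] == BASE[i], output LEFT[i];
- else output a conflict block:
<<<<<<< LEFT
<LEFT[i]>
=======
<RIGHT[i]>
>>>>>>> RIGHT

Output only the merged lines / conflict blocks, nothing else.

Final LEFT:  [alpha, foxtrot, kilo, hotel]
Final RIGHT: [kilo, foxtrot, kilo, foxtrot]
i=0: L=alpha=BASE, R=kilo -> take RIGHT -> kilo
i=1: L=foxtrot R=foxtrot -> agree -> foxtrot
i=2: L=kilo R=kilo -> agree -> kilo
i=3: L=hotel=BASE, R=foxtrot -> take RIGHT -> foxtrot

Answer: kilo
foxtrot
kilo
foxtrot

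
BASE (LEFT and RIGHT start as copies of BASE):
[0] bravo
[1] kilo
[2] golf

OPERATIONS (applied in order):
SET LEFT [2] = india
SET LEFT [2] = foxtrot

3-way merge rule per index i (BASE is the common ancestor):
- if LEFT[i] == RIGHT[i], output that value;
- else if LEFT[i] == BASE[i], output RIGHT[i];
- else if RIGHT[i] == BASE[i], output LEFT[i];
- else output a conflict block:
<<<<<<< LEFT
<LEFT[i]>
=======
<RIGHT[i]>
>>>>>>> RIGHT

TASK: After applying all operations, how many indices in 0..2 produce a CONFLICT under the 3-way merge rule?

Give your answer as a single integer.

Final LEFT:  [bravo, kilo, foxtrot]
Final RIGHT: [bravo, kilo, golf]
i=0: L=bravo R=bravo -> agree -> bravo
i=1: L=kilo R=kilo -> agree -> kilo
i=2: L=foxtrot, R=golf=BASE -> take LEFT -> foxtrot
Conflict count: 0

Answer: 0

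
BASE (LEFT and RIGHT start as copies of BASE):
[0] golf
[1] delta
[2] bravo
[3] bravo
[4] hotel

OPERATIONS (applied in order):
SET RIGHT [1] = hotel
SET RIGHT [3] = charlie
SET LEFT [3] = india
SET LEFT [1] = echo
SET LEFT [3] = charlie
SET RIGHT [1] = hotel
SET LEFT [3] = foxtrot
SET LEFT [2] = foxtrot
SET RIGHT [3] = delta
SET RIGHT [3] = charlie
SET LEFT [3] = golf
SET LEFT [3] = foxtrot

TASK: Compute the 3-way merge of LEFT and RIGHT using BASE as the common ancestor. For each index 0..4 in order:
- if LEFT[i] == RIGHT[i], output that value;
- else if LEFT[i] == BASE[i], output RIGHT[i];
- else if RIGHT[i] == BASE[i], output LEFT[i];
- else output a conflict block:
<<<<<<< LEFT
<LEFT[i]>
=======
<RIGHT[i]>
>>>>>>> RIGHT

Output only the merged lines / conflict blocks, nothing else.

Answer: golf
<<<<<<< LEFT
echo
=======
hotel
>>>>>>> RIGHT
foxtrot
<<<<<<< LEFT
foxtrot
=======
charlie
>>>>>>> RIGHT
hotel

Derivation:
Final LEFT:  [golf, echo, foxtrot, foxtrot, hotel]
Final RIGHT: [golf, hotel, bravo, charlie, hotel]
i=0: L=golf R=golf -> agree -> golf
i=1: BASE=delta L=echo R=hotel all differ -> CONFLICT
i=2: L=foxtrot, R=bravo=BASE -> take LEFT -> foxtrot
i=3: BASE=bravo L=foxtrot R=charlie all differ -> CONFLICT
i=4: L=hotel R=hotel -> agree -> hotel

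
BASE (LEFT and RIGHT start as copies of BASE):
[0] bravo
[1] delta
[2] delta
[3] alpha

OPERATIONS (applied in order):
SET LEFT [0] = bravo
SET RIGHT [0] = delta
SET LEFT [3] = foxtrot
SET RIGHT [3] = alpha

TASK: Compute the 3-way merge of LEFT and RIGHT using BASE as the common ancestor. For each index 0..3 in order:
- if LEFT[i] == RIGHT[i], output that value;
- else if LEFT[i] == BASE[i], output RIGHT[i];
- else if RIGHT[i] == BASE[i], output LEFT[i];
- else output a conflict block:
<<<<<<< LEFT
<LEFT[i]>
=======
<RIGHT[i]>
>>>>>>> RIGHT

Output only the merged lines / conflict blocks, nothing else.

Final LEFT:  [bravo, delta, delta, foxtrot]
Final RIGHT: [delta, delta, delta, alpha]
i=0: L=bravo=BASE, R=delta -> take RIGHT -> delta
i=1: L=delta R=delta -> agree -> delta
i=2: L=delta R=delta -> agree -> delta
i=3: L=foxtrot, R=alpha=BASE -> take LEFT -> foxtrot

Answer: delta
delta
delta
foxtrot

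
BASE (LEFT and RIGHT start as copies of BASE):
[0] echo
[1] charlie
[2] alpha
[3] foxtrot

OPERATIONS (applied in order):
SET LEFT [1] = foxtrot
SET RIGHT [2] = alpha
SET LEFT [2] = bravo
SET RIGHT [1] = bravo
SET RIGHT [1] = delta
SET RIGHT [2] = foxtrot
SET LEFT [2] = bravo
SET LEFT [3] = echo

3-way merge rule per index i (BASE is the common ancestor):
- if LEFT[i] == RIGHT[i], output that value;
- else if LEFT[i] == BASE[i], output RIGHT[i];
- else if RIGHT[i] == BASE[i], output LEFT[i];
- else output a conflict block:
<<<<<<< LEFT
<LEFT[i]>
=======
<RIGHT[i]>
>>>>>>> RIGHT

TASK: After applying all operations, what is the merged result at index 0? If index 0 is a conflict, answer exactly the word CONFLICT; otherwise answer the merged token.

Final LEFT:  [echo, foxtrot, bravo, echo]
Final RIGHT: [echo, delta, foxtrot, foxtrot]
i=0: L=echo R=echo -> agree -> echo
i=1: BASE=charlie L=foxtrot R=delta all differ -> CONFLICT
i=2: BASE=alpha L=bravo R=foxtrot all differ -> CONFLICT
i=3: L=echo, R=foxtrot=BASE -> take LEFT -> echo
Index 0 -> echo

Answer: echo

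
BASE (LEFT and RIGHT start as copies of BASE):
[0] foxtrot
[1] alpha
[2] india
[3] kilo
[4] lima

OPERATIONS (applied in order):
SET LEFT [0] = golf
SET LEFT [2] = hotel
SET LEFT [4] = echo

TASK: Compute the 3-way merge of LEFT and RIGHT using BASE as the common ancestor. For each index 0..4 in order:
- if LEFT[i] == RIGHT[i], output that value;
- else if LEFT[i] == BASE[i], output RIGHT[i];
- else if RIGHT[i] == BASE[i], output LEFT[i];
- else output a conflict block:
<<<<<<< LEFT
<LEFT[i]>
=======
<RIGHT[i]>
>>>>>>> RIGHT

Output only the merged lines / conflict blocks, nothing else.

Final LEFT:  [golf, alpha, hotel, kilo, echo]
Final RIGHT: [foxtrot, alpha, india, kilo, lima]
i=0: L=golf, R=foxtrot=BASE -> take LEFT -> golf
i=1: L=alpha R=alpha -> agree -> alpha
i=2: L=hotel, R=india=BASE -> take LEFT -> hotel
i=3: L=kilo R=kilo -> agree -> kilo
i=4: L=echo, R=lima=BASE -> take LEFT -> echo

Answer: golf
alpha
hotel
kilo
echo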